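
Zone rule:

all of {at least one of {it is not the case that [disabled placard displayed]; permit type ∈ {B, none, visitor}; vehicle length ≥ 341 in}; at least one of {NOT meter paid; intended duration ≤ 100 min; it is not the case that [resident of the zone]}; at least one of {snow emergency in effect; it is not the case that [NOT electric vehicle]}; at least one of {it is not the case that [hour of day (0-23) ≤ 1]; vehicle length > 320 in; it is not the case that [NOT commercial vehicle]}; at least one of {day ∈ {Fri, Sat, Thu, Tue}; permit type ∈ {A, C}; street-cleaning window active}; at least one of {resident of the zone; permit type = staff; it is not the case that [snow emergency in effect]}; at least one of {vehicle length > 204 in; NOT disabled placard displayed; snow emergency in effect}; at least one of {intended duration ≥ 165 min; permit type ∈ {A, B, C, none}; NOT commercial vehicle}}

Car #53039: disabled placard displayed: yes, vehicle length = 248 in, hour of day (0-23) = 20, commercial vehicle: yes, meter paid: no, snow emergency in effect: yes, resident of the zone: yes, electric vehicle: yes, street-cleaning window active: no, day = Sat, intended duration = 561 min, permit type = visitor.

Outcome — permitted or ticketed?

Permitted

Atomic conditions:
  disabled placard displayed: yes → true
  permit type ∈ {B, none, visitor}: visitor is in the set → true
  vehicle length ≥ 341 in: 248 ≥ 341 is false
  NOT meter paid: no → true
  intended duration ≤ 100 min: 561 ≤ 100 is false
  resident of the zone: yes → true
  snow emergency in effect: yes → true
  NOT electric vehicle: yes → false
  hour of day (0-23) ≤ 1: 20 ≤ 1 is false
  vehicle length > 320 in: 248 > 320 is false
  NOT commercial vehicle: yes → false
  day ∈ {Fri, Sat, Thu, Tue}: Sat is in the set → true
  permit type ∈ {A, C}: visitor is not in the set → false
  street-cleaning window active: no → false
  permit type = staff: visitor == staff is false
  vehicle length > 204 in: 248 > 204 is true
  NOT disabled placard displayed: yes → false
  intended duration ≥ 165 min: 561 ≥ 165 is true
  permit type ∈ {A, B, C, none}: visitor is not in the set → false
Combine:
[1.1] NOT true = false
[1] false OR true OR false = true
[2.3] NOT true = false
[2] true OR false OR false = true
[3.2] NOT false = true
[3] true OR true = true
[4.1] NOT false = true
[4.3] NOT false = true
[4] true OR false OR true = true
[5] true OR false OR false = true
[6.3] NOT true = false
[6] true OR false OR false = true
[7] true OR false OR true = true
[8] true OR false OR false = true
[root] true AND true AND true AND true AND true AND true AND true AND true = true
Overall: true → permitted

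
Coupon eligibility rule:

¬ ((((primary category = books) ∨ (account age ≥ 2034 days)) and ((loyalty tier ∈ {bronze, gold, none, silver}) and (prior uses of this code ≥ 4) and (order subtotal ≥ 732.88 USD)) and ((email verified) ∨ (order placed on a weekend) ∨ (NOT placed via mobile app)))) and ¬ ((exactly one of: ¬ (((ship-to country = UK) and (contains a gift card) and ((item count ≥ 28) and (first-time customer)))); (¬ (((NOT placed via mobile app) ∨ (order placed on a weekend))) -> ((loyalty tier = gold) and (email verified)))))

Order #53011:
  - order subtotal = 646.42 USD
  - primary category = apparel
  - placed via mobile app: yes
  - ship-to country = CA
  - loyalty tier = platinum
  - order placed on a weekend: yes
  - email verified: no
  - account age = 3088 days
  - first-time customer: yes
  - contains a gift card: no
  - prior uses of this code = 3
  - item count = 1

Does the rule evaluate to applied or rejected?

Atomic conditions:
  primary category = books: apparel == books is false
  account age ≥ 2034 days: 3088 ≥ 2034 is true
  loyalty tier ∈ {bronze, gold, none, silver}: platinum is not in the set → false
  prior uses of this code ≥ 4: 3 ≥ 4 is false
  order subtotal ≥ 732.88 USD: 646.42 ≥ 732.88 is false
  email verified: no → false
  order placed on a weekend: yes → true
  NOT placed via mobile app: yes → false
  ship-to country = UK: CA == UK is false
  contains a gift card: no → false
  item count ≥ 28: 1 ≥ 28 is false
  first-time customer: yes → true
  loyalty tier = gold: platinum == gold is false
Combine:
[1.1.1] false OR true = true
[1.1.2] false AND false AND false = false
[1.1.3] false OR true OR false = true
[1.1] true AND false AND true = false
[1] NOT false = true
[2.1.1.1.3] false AND true = false
[2.1.1.1] false AND false AND false = false
[2.1.1] NOT false = true
[2.1.2.1.1] false OR true = true
[2.1.2.1] NOT true = false
[2.1.2.2] false AND false = false
[2.1.2] false → false (antecedent false ⇒ implication holds) = true
[2.1] exactly-one(true, true) = false
[2] NOT false = true
[root] true AND true = true
Overall: true → applied

Applied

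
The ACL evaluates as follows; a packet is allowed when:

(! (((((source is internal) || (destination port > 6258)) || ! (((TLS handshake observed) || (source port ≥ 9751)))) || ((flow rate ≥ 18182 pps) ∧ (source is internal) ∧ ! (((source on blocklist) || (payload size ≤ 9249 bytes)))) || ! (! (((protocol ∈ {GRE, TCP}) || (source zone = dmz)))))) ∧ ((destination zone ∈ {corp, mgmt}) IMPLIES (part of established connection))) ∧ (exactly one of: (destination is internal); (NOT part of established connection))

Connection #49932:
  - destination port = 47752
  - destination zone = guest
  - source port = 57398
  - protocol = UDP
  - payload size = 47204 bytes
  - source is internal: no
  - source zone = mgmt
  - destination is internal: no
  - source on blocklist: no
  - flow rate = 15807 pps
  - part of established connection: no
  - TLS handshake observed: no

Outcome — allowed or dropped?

Atomic conditions:
  source is internal: no → false
  destination port > 6258: 47752 > 6258 is true
  TLS handshake observed: no → false
  source port ≥ 9751: 57398 ≥ 9751 is true
  flow rate ≥ 18182 pps: 15807 ≥ 18182 is false
  source on blocklist: no → false
  payload size ≤ 9249 bytes: 47204 ≤ 9249 is false
  protocol ∈ {GRE, TCP}: UDP is not in the set → false
  source zone = dmz: mgmt == dmz is false
  destination zone ∈ {corp, mgmt}: guest is not in the set → false
  part of established connection: no → false
  destination is internal: no → false
  NOT part of established connection: no → true
Combine:
[1.1.1.1.1] false OR true = true
[1.1.1.1.2.1] false OR true = true
[1.1.1.1.2] NOT true = false
[1.1.1.1] true OR false = true
[1.1.1.2.3.1] false OR false = false
[1.1.1.2.3] NOT false = true
[1.1.1.2] false AND false AND true = false
[1.1.1.3.1.1] false OR false = false
[1.1.1.3.1] NOT false = true
[1.1.1.3] NOT true = false
[1.1.1] true OR false OR false = true
[1.1] NOT true = false
[1.2] false → false (antecedent false ⇒ implication holds) = true
[1] false AND true = false
[2] exactly-one(false, true) = true
[root] false AND true = false
Overall: false → dropped

Dropped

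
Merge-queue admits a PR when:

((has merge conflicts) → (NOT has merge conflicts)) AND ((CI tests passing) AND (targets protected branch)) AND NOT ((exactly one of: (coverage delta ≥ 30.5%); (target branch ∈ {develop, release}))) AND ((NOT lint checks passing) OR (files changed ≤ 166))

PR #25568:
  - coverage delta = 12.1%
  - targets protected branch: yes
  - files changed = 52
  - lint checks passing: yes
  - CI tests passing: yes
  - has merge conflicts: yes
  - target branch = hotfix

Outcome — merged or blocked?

Blocked

Atomic conditions:
  has merge conflicts: yes → true
  NOT has merge conflicts: yes → false
  CI tests passing: yes → true
  targets protected branch: yes → true
  coverage delta ≥ 30.5%: 12.1 ≥ 30.5 is false
  target branch ∈ {develop, release}: hotfix is not in the set → false
  NOT lint checks passing: yes → false
  files changed ≤ 166: 52 ≤ 166 is true
Combine:
[1] true → false = false
[2] true AND true = true
[3.1] exactly-one(false, false) = false
[3] NOT false = true
[4] false OR true = true
[root] false AND true AND true AND true = false
Overall: false → blocked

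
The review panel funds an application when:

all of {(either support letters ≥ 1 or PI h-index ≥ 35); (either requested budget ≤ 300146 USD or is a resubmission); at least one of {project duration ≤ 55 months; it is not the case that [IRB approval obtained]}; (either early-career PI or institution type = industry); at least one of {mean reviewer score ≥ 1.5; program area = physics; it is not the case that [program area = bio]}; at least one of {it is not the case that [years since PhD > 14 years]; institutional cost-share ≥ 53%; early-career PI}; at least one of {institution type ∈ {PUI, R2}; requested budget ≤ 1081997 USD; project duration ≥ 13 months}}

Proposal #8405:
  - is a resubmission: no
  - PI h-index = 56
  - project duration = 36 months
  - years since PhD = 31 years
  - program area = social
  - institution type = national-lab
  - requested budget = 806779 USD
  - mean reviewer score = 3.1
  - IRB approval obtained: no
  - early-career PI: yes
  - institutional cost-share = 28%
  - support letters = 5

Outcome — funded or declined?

Declined

Atomic conditions:
  support letters ≥ 1: 5 ≥ 1 is true
  PI h-index ≥ 35: 56 ≥ 35 is true
  requested budget ≤ 300146 USD: 806779 ≤ 300146 is false
  is a resubmission: no → false
  project duration ≤ 55 months: 36 ≤ 55 is true
  IRB approval obtained: no → false
  early-career PI: yes → true
  institution type = industry: national-lab == industry is false
  mean reviewer score ≥ 1.5: 3.1 ≥ 1.5 is true
  program area = physics: social == physics is false
  program area = bio: social == bio is false
  years since PhD > 14 years: 31 > 14 is true
  institutional cost-share ≥ 53%: 28 ≥ 53 is false
  institution type ∈ {PUI, R2}: national-lab is not in the set → false
  requested budget ≤ 1081997 USD: 806779 ≤ 1081997 is true
  project duration ≥ 13 months: 36 ≥ 13 is true
Combine:
[1] true OR true = true
[2] false OR false = false
[3.2] NOT false = true
[3] true OR true = true
[4] true OR false = true
[5.3] NOT false = true
[5] true OR false OR true = true
[6.1] NOT true = false
[6] false OR false OR true = true
[7] false OR true OR true = true
[root] true AND false AND true AND true AND true AND true AND true = false
Overall: false → declined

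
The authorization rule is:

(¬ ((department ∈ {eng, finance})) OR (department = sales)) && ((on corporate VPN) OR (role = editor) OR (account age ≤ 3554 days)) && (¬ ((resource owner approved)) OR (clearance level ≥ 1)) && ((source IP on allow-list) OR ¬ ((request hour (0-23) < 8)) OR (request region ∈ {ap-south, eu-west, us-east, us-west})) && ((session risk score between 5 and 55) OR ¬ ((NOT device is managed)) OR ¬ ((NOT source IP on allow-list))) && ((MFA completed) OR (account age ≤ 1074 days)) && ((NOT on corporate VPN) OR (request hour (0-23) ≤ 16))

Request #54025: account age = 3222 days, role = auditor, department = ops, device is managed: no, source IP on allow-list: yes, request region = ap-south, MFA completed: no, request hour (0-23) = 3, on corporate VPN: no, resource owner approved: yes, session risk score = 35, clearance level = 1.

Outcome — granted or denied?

Atomic conditions:
  department ∈ {eng, finance}: ops is not in the set → false
  department = sales: ops == sales is false
  on corporate VPN: no → false
  role = editor: auditor == editor is false
  account age ≤ 3554 days: 3222 ≤ 3554 is true
  resource owner approved: yes → true
  clearance level ≥ 1: 1 ≥ 1 is true
  source IP on allow-list: yes → true
  request hour (0-23) < 8: 3 < 8 is true
  request region ∈ {ap-south, eu-west, us-east, us-west}: ap-south is in the set → true
  session risk score between 5 and 55: 35 in [5, 55] is true
  NOT device is managed: no → true
  NOT source IP on allow-list: yes → false
  MFA completed: no → false
  account age ≤ 1074 days: 3222 ≤ 1074 is false
  NOT on corporate VPN: no → true
  request hour (0-23) ≤ 16: 3 ≤ 16 is true
Combine:
[1.1] NOT false = true
[1] true OR false = true
[2] false OR false OR true = true
[3.1] NOT true = false
[3] false OR true = true
[4.2] NOT true = false
[4] true OR false OR true = true
[5.2] NOT true = false
[5.3] NOT false = true
[5] true OR false OR true = true
[6] false OR false = false
[7] true OR true = true
[root] true AND true AND true AND true AND true AND false AND true = false
Overall: false → denied

Denied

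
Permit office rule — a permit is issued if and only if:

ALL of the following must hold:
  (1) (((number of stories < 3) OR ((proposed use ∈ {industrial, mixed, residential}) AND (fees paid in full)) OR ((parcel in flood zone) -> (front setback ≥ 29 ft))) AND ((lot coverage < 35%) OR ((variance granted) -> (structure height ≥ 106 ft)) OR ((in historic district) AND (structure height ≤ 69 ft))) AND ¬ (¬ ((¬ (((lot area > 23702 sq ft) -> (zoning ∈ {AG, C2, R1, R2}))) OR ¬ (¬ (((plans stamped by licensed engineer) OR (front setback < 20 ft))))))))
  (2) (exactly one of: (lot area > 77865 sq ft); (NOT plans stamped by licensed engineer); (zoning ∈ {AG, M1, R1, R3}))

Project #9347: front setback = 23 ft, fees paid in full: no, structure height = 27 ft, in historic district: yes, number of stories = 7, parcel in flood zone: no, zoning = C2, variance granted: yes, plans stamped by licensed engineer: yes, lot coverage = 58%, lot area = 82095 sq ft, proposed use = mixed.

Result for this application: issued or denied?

Atomic conditions:
  number of stories < 3: 7 < 3 is false
  proposed use ∈ {industrial, mixed, residential}: mixed is in the set → true
  fees paid in full: no → false
  parcel in flood zone: no → false
  front setback ≥ 29 ft: 23 ≥ 29 is false
  lot coverage < 35%: 58 < 35 is false
  variance granted: yes → true
  structure height ≥ 106 ft: 27 ≥ 106 is false
  in historic district: yes → true
  structure height ≤ 69 ft: 27 ≤ 69 is true
  lot area > 23702 sq ft: 82095 > 23702 is true
  zoning ∈ {AG, C2, R1, R2}: C2 is in the set → true
  plans stamped by licensed engineer: yes → true
  front setback < 20 ft: 23 < 20 is false
  lot area > 77865 sq ft: 82095 > 77865 is true
  NOT plans stamped by licensed engineer: yes → false
  zoning ∈ {AG, M1, R1, R3}: C2 is not in the set → false
Combine:
[1.1.2] true AND false = false
[1.1.3] false → false (antecedent false ⇒ implication holds) = true
[1.1] false OR false OR true = true
[1.2.2] true → false = false
[1.2.3] true AND true = true
[1.2] false OR false OR true = true
[1.3.1.1.1.1] true → true = true
[1.3.1.1.1] NOT true = false
[1.3.1.1.2.1.1] true OR false = true
[1.3.1.1.2.1] NOT true = false
[1.3.1.1.2] NOT false = true
[1.3.1.1] false OR true = true
[1.3.1] NOT true = false
[1.3] NOT false = true
[1] true AND true AND true = true
[2] exactly-one(true, false, false) = true
[root] true AND true = true
Overall: true → issued

Issued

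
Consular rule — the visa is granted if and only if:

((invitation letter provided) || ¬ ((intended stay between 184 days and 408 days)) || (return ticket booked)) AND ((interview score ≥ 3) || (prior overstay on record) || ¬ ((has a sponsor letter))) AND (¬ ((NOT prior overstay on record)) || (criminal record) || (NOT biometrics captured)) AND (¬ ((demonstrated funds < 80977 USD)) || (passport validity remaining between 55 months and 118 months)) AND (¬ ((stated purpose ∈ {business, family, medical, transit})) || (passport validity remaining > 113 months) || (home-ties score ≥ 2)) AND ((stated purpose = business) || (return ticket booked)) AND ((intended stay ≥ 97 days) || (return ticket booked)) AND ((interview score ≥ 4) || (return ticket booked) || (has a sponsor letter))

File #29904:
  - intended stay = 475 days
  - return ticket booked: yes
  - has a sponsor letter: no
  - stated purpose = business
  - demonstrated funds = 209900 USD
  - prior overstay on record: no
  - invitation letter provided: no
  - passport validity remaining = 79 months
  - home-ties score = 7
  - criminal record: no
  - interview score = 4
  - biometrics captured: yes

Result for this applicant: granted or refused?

Refused

Atomic conditions:
  invitation letter provided: no → false
  intended stay between 184 days and 408 days: 475 in [184, 408] is false
  return ticket booked: yes → true
  interview score ≥ 3: 4 ≥ 3 is true
  prior overstay on record: no → false
  has a sponsor letter: no → false
  NOT prior overstay on record: no → true
  criminal record: no → false
  NOT biometrics captured: yes → false
  demonstrated funds < 80977 USD: 209900 < 80977 is false
  passport validity remaining between 55 months and 118 months: 79 in [55, 118] is true
  stated purpose ∈ {business, family, medical, transit}: business is in the set → true
  passport validity remaining > 113 months: 79 > 113 is false
  home-ties score ≥ 2: 7 ≥ 2 is true
  stated purpose = business: business == business is true
  intended stay ≥ 97 days: 475 ≥ 97 is true
  interview score ≥ 4: 4 ≥ 4 is true
Combine:
[1.2] NOT false = true
[1] false OR true OR true = true
[2.3] NOT false = true
[2] true OR false OR true = true
[3.1] NOT true = false
[3] false OR false OR false = false
[4.1] NOT false = true
[4] true OR true = true
[5.1] NOT true = false
[5] false OR false OR true = true
[6] true OR true = true
[7] true OR true = true
[8] true OR true OR false = true
[root] true AND true AND false AND true AND true AND true AND true AND true = false
Overall: false → refused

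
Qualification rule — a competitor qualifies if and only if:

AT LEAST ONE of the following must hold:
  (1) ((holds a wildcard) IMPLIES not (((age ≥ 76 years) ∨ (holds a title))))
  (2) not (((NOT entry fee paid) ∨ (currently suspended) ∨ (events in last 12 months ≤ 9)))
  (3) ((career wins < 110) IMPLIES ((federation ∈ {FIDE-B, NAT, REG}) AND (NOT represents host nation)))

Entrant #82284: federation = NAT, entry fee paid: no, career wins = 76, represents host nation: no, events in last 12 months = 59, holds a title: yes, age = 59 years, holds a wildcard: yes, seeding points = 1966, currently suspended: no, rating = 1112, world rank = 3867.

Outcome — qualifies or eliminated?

Qualifies

Atomic conditions:
  holds a wildcard: yes → true
  age ≥ 76 years: 59 ≥ 76 is false
  holds a title: yes → true
  NOT entry fee paid: no → true
  currently suspended: no → false
  events in last 12 months ≤ 9: 59 ≤ 9 is false
  career wins < 110: 76 < 110 is true
  federation ∈ {FIDE-B, NAT, REG}: NAT is in the set → true
  NOT represents host nation: no → true
Combine:
[1.2.1] false OR true = true
[1.2] NOT true = false
[1] true → false = false
[2.1] true OR false OR false = true
[2] NOT true = false
[3.2] true AND true = true
[3] true → true = true
[root] false OR false OR true = true
Overall: true → qualifies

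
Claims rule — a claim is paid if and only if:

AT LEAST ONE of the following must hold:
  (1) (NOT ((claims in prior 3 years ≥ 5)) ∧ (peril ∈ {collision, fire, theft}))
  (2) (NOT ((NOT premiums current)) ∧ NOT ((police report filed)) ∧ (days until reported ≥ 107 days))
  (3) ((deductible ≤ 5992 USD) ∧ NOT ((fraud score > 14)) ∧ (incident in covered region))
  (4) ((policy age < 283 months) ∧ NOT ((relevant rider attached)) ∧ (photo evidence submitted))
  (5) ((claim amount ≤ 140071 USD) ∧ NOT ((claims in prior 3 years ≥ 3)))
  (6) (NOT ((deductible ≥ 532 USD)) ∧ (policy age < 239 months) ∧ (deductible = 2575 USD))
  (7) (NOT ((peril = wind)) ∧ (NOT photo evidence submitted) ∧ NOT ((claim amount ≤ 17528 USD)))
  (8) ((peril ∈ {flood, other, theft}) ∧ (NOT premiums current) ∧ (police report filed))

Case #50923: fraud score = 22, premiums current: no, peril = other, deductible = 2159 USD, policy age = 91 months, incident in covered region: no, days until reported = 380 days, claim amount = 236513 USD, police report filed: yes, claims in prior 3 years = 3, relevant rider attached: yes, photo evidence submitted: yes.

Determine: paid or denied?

Atomic conditions:
  claims in prior 3 years ≥ 5: 3 ≥ 5 is false
  peril ∈ {collision, fire, theft}: other is not in the set → false
  NOT premiums current: no → true
  police report filed: yes → true
  days until reported ≥ 107 days: 380 ≥ 107 is true
  deductible ≤ 5992 USD: 2159 ≤ 5992 is true
  fraud score > 14: 22 > 14 is true
  incident in covered region: no → false
  policy age < 283 months: 91 < 283 is true
  relevant rider attached: yes → true
  photo evidence submitted: yes → true
  claim amount ≤ 140071 USD: 236513 ≤ 140071 is false
  claims in prior 3 years ≥ 3: 3 ≥ 3 is true
  deductible ≥ 532 USD: 2159 ≥ 532 is true
  policy age < 239 months: 91 < 239 is true
  deductible = 2575 USD: 2159 == 2575 is false
  peril = wind: other == wind is false
  NOT photo evidence submitted: yes → false
  claim amount ≤ 17528 USD: 236513 ≤ 17528 is false
  peril ∈ {flood, other, theft}: other is in the set → true
Combine:
[1.1] NOT false = true
[1] true AND false = false
[2.1] NOT true = false
[2.2] NOT true = false
[2] false AND false AND true = false
[3.2] NOT true = false
[3] true AND false AND false = false
[4.2] NOT true = false
[4] true AND false AND true = false
[5.2] NOT true = false
[5] false AND false = false
[6.1] NOT true = false
[6] false AND true AND false = false
[7.1] NOT false = true
[7.3] NOT false = true
[7] true AND false AND true = false
[8] true AND true AND true = true
[root] false OR false OR false OR false OR false OR false OR false OR true = true
Overall: true → paid

Paid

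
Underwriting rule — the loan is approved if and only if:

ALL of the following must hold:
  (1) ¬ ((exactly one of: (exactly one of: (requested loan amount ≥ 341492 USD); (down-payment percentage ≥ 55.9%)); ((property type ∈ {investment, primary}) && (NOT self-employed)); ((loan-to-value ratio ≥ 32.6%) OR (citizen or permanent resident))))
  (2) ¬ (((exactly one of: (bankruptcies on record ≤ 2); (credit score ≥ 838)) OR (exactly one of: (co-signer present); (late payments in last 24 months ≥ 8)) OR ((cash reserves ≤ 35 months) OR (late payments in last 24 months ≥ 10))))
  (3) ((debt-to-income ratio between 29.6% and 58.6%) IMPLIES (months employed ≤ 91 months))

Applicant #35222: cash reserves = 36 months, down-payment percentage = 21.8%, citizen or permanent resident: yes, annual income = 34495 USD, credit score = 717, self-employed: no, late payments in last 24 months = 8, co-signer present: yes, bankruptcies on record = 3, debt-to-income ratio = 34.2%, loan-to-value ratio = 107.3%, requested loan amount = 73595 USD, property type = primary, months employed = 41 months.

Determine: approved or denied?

Approved

Atomic conditions:
  requested loan amount ≥ 341492 USD: 73595 ≥ 341492 is false
  down-payment percentage ≥ 55.9%: 21.8 ≥ 55.9 is false
  property type ∈ {investment, primary}: primary is in the set → true
  NOT self-employed: no → true
  loan-to-value ratio ≥ 32.6%: 107.3 ≥ 32.6 is true
  citizen or permanent resident: yes → true
  bankruptcies on record ≤ 2: 3 ≤ 2 is false
  credit score ≥ 838: 717 ≥ 838 is false
  co-signer present: yes → true
  late payments in last 24 months ≥ 8: 8 ≥ 8 is true
  cash reserves ≤ 35 months: 36 ≤ 35 is false
  late payments in last 24 months ≥ 10: 8 ≥ 10 is false
  debt-to-income ratio between 29.6% and 58.6%: 34.2 in [29.6, 58.6] is true
  months employed ≤ 91 months: 41 ≤ 91 is true
Combine:
[1.1.1] exactly-one(false, false) = false
[1.1.2] true AND true = true
[1.1.3] true OR true = true
[1.1] exactly-one(false, true, true) = false
[1] NOT false = true
[2.1.1] exactly-one(false, false) = false
[2.1.2] exactly-one(true, true) = false
[2.1.3] false OR false = false
[2.1] false OR false OR false = false
[2] NOT false = true
[3] true → true = true
[root] true AND true AND true = true
Overall: true → approved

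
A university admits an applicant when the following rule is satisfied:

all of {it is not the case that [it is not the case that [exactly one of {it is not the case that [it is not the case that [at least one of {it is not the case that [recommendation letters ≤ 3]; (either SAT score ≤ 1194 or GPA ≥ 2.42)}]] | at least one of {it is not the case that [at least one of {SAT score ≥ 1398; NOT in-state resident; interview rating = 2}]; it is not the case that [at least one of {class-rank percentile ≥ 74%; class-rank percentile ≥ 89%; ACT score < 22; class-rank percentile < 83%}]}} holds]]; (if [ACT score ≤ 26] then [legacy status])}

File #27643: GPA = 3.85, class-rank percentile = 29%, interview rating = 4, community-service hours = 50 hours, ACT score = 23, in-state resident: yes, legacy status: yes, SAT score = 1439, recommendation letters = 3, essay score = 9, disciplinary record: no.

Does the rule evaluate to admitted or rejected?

Admitted

Atomic conditions:
  recommendation letters ≤ 3: 3 ≤ 3 is true
  SAT score ≤ 1194: 1439 ≤ 1194 is false
  GPA ≥ 2.42: 3.85 ≥ 2.42 is true
  SAT score ≥ 1398: 1439 ≥ 1398 is true
  NOT in-state resident: yes → false
  interview rating = 2: 4 == 2 is false
  class-rank percentile ≥ 74%: 29 ≥ 74 is false
  class-rank percentile ≥ 89%: 29 ≥ 89 is false
  ACT score < 22: 23 < 22 is false
  class-rank percentile < 83%: 29 < 83 is true
  ACT score ≤ 26: 23 ≤ 26 is true
  legacy status: yes → true
Combine:
[1.1.1.1.1.1.1] NOT true = false
[1.1.1.1.1.1.2] false OR true = true
[1.1.1.1.1.1] false OR true = true
[1.1.1.1.1] NOT true = false
[1.1.1.1] NOT false = true
[1.1.1.2.1.1] true OR false OR false = true
[1.1.1.2.1] NOT true = false
[1.1.1.2.2.1] false OR false OR false OR true = true
[1.1.1.2.2] NOT true = false
[1.1.1.2] false OR false = false
[1.1.1] exactly-one(true, false) = true
[1.1] NOT true = false
[1] NOT false = true
[2] true → true = true
[root] true AND true = true
Overall: true → admitted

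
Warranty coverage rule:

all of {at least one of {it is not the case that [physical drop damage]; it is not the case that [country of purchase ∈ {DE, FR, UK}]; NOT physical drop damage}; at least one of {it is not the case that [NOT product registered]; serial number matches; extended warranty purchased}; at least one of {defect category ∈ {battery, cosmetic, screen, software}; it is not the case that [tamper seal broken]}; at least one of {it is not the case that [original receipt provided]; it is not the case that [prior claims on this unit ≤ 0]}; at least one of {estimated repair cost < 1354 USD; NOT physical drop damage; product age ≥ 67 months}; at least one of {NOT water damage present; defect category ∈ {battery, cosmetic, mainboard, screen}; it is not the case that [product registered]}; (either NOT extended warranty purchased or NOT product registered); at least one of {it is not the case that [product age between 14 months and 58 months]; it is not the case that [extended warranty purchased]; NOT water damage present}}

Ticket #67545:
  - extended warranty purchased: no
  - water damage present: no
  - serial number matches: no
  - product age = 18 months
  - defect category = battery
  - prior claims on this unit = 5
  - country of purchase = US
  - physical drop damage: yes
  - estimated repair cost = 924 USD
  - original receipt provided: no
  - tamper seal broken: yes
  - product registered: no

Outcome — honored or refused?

Atomic conditions:
  physical drop damage: yes → true
  country of purchase ∈ {DE, FR, UK}: US is not in the set → false
  NOT physical drop damage: yes → false
  NOT product registered: no → true
  serial number matches: no → false
  extended warranty purchased: no → false
  defect category ∈ {battery, cosmetic, screen, software}: battery is in the set → true
  tamper seal broken: yes → true
  original receipt provided: no → false
  prior claims on this unit ≤ 0: 5 ≤ 0 is false
  estimated repair cost < 1354 USD: 924 < 1354 is true
  product age ≥ 67 months: 18 ≥ 67 is false
  NOT water damage present: no → true
  defect category ∈ {battery, cosmetic, mainboard, screen}: battery is in the set → true
  product registered: no → false
  NOT extended warranty purchased: no → true
  product age between 14 months and 58 months: 18 in [14, 58] is true
Combine:
[1.1] NOT true = false
[1.2] NOT false = true
[1] false OR true OR false = true
[2.1] NOT true = false
[2] false OR false OR false = false
[3.2] NOT true = false
[3] true OR false = true
[4.1] NOT false = true
[4.2] NOT false = true
[4] true OR true = true
[5] true OR false OR false = true
[6.3] NOT false = true
[6] true OR true OR true = true
[7] true OR true = true
[8.1] NOT true = false
[8.2] NOT false = true
[8] false OR true OR true = true
[root] true AND false AND true AND true AND true AND true AND true AND true = false
Overall: false → refused

Refused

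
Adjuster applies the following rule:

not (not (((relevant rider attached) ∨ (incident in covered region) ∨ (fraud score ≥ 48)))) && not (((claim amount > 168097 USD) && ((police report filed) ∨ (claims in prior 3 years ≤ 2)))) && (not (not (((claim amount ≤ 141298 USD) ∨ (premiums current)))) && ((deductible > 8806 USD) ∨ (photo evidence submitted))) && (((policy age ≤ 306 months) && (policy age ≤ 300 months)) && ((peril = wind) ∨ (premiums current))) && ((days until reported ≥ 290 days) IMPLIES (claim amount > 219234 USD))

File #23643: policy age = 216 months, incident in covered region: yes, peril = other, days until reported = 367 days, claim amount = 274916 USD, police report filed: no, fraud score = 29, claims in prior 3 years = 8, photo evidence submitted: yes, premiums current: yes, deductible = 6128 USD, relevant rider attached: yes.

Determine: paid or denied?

Atomic conditions:
  relevant rider attached: yes → true
  incident in covered region: yes → true
  fraud score ≥ 48: 29 ≥ 48 is false
  claim amount > 168097 USD: 274916 > 168097 is true
  police report filed: no → false
  claims in prior 3 years ≤ 2: 8 ≤ 2 is false
  claim amount ≤ 141298 USD: 274916 ≤ 141298 is false
  premiums current: yes → true
  deductible > 8806 USD: 6128 > 8806 is false
  photo evidence submitted: yes → true
  policy age ≤ 306 months: 216 ≤ 306 is true
  policy age ≤ 300 months: 216 ≤ 300 is true
  peril = wind: other == wind is false
  days until reported ≥ 290 days: 367 ≥ 290 is true
  claim amount > 219234 USD: 274916 > 219234 is true
Combine:
[1.1.1] true OR true OR false = true
[1.1] NOT true = false
[1] NOT false = true
[2.1.2] false OR false = false
[2.1] true AND false = false
[2] NOT false = true
[3.1.1.1] false OR true = true
[3.1.1] NOT true = false
[3.1] NOT false = true
[3.2] false OR true = true
[3] true AND true = true
[4.1] true AND true = true
[4.2] false OR true = true
[4] true AND true = true
[5] true → true = true
[root] true AND true AND true AND true AND true = true
Overall: true → paid

Paid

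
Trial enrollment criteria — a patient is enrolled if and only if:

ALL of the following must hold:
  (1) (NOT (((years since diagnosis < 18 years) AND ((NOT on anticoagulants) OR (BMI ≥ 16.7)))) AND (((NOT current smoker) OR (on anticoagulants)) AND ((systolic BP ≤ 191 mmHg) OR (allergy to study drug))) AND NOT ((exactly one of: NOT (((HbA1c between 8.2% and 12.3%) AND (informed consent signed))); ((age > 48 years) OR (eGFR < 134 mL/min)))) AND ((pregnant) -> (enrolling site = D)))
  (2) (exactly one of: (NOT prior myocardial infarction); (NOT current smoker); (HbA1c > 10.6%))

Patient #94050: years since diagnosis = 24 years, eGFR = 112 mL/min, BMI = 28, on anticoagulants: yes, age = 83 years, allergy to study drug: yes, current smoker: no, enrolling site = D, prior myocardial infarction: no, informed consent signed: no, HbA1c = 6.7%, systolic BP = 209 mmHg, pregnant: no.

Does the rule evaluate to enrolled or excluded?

Atomic conditions:
  years since diagnosis < 18 years: 24 < 18 is false
  NOT on anticoagulants: yes → false
  BMI ≥ 16.7: 28 ≥ 16.7 is true
  NOT current smoker: no → true
  on anticoagulants: yes → true
  systolic BP ≤ 191 mmHg: 209 ≤ 191 is false
  allergy to study drug: yes → true
  HbA1c between 8.2% and 12.3%: 6.7 in [8.2, 12.3] is false
  informed consent signed: no → false
  age > 48 years: 83 > 48 is true
  eGFR < 134 mL/min: 112 < 134 is true
  pregnant: no → false
  enrolling site = D: D == D is true
  NOT prior myocardial infarction: no → true
  HbA1c > 10.6%: 6.7 > 10.6 is false
Combine:
[1.1.1.2] false OR true = true
[1.1.1] false AND true = false
[1.1] NOT false = true
[1.2.1] true OR true = true
[1.2.2] false OR true = true
[1.2] true AND true = true
[1.3.1.1.1] false AND false = false
[1.3.1.1] NOT false = true
[1.3.1.2] true OR true = true
[1.3.1] exactly-one(true, true) = false
[1.3] NOT false = true
[1.4] false → true (antecedent false ⇒ implication holds) = true
[1] true AND true AND true AND true = true
[2] exactly-one(true, true, false) = false
[root] true AND false = false
Overall: false → excluded

Excluded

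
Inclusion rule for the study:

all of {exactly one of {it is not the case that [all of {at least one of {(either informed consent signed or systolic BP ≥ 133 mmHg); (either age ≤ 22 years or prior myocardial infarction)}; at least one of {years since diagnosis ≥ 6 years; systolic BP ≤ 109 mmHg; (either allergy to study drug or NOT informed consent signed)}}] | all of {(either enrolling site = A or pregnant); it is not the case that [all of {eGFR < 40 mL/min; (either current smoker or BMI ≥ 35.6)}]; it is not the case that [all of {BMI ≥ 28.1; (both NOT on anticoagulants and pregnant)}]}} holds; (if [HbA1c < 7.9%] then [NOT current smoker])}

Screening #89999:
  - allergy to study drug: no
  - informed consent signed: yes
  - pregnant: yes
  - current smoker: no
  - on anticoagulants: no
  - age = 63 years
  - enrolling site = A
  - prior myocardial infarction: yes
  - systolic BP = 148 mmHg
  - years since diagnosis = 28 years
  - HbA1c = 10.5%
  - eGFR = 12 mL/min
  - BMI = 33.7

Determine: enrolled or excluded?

Excluded

Atomic conditions:
  informed consent signed: yes → true
  systolic BP ≥ 133 mmHg: 148 ≥ 133 is true
  age ≤ 22 years: 63 ≤ 22 is false
  prior myocardial infarction: yes → true
  years since diagnosis ≥ 6 years: 28 ≥ 6 is true
  systolic BP ≤ 109 mmHg: 148 ≤ 109 is false
  allergy to study drug: no → false
  NOT informed consent signed: yes → false
  enrolling site = A: A == A is true
  pregnant: yes → true
  eGFR < 40 mL/min: 12 < 40 is true
  current smoker: no → false
  BMI ≥ 35.6: 33.7 ≥ 35.6 is false
  BMI ≥ 28.1: 33.7 ≥ 28.1 is true
  NOT on anticoagulants: no → true
  HbA1c < 7.9%: 10.5 < 7.9 is false
  NOT current smoker: no → true
Combine:
[1.1.1.1.1] true OR true = true
[1.1.1.1.2] false OR true = true
[1.1.1.1] true OR true = true
[1.1.1.2.3] false OR false = false
[1.1.1.2] true OR false OR false = true
[1.1.1] true AND true = true
[1.1] NOT true = false
[1.2.1] true OR true = true
[1.2.2.1.2] false OR false = false
[1.2.2.1] true AND false = false
[1.2.2] NOT false = true
[1.2.3.1.2] true AND true = true
[1.2.3.1] true AND true = true
[1.2.3] NOT true = false
[1.2] true AND true AND false = false
[1] exactly-one(false, false) = false
[2] false → true (antecedent false ⇒ implication holds) = true
[root] false AND true = false
Overall: false → excluded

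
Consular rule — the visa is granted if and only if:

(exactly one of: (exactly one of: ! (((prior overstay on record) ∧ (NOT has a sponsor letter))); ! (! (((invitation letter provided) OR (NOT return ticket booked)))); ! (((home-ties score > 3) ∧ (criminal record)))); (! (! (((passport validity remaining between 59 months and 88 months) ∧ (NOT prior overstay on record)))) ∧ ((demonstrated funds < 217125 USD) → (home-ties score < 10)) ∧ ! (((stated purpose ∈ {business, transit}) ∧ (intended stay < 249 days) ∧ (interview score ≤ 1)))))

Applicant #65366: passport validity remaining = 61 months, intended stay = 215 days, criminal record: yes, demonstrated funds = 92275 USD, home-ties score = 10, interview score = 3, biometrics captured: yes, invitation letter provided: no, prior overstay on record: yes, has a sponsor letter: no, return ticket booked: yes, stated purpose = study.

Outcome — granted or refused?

Refused

Atomic conditions:
  prior overstay on record: yes → true
  NOT has a sponsor letter: no → true
  invitation letter provided: no → false
  NOT return ticket booked: yes → false
  home-ties score > 3: 10 > 3 is true
  criminal record: yes → true
  passport validity remaining between 59 months and 88 months: 61 in [59, 88] is true
  NOT prior overstay on record: yes → false
  demonstrated funds < 217125 USD: 92275 < 217125 is true
  home-ties score < 10: 10 < 10 is false
  stated purpose ∈ {business, transit}: study is not in the set → false
  intended stay < 249 days: 215 < 249 is true
  interview score ≤ 1: 3 ≤ 1 is false
Combine:
[1.1.1] true AND true = true
[1.1] NOT true = false
[1.2.1.1] false OR false = false
[1.2.1] NOT false = true
[1.2] NOT true = false
[1.3.1] true AND true = true
[1.3] NOT true = false
[1] exactly-one(false, false, false) = false
[2.1.1.1] true AND false = false
[2.1.1] NOT false = true
[2.1] NOT true = false
[2.2] true → false = false
[2.3.1] false AND true AND false = false
[2.3] NOT false = true
[2] false AND false AND true = false
[root] exactly-one(false, false) = false
Overall: false → refused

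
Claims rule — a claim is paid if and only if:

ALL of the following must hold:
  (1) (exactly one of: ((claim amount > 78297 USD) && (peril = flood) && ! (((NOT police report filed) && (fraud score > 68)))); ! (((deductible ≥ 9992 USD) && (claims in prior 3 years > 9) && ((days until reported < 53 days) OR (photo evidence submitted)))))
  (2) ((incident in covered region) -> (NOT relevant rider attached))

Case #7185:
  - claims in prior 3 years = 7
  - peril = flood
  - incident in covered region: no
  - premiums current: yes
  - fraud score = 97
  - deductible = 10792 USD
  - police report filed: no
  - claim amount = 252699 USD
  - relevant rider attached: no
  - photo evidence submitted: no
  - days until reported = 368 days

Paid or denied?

Paid

Atomic conditions:
  claim amount > 78297 USD: 252699 > 78297 is true
  peril = flood: flood == flood is true
  NOT police report filed: no → true
  fraud score > 68: 97 > 68 is true
  deductible ≥ 9992 USD: 10792 ≥ 9992 is true
  claims in prior 3 years > 9: 7 > 9 is false
  days until reported < 53 days: 368 < 53 is false
  photo evidence submitted: no → false
  incident in covered region: no → false
  NOT relevant rider attached: no → true
Combine:
[1.1.3.1] true AND true = true
[1.1.3] NOT true = false
[1.1] true AND true AND false = false
[1.2.1.3] false OR false = false
[1.2.1] true AND false AND false = false
[1.2] NOT false = true
[1] exactly-one(false, true) = true
[2] false → true (antecedent false ⇒ implication holds) = true
[root] true AND true = true
Overall: true → paid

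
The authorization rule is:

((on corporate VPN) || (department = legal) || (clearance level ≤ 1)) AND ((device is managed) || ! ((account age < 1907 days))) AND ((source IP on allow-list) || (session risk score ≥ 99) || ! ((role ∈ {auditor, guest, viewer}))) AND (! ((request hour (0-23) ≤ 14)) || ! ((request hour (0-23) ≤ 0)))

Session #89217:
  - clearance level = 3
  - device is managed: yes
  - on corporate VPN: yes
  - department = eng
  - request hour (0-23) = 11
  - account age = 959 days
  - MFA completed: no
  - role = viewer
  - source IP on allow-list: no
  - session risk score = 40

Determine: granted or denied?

Atomic conditions:
  on corporate VPN: yes → true
  department = legal: eng == legal is false
  clearance level ≤ 1: 3 ≤ 1 is false
  device is managed: yes → true
  account age < 1907 days: 959 < 1907 is true
  source IP on allow-list: no → false
  session risk score ≥ 99: 40 ≥ 99 is false
  role ∈ {auditor, guest, viewer}: viewer is in the set → true
  request hour (0-23) ≤ 14: 11 ≤ 14 is true
  request hour (0-23) ≤ 0: 11 ≤ 0 is false
Combine:
[1] true OR false OR false = true
[2.2] NOT true = false
[2] true OR false = true
[3.3] NOT true = false
[3] false OR false OR false = false
[4.1] NOT true = false
[4.2] NOT false = true
[4] false OR true = true
[root] true AND true AND false AND true = false
Overall: false → denied

Denied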